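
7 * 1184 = 8288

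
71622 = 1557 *46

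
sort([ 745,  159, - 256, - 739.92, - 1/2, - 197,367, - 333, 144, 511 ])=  [ - 739.92, - 333, - 256,-197,  -  1/2, 144,159, 367, 511,745]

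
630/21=30 =30.00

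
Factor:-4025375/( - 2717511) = 3^(-1 )* 5^3*787^ (-1 ) * 1151^(  -  1 )*32203^1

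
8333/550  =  15 +83/550 =15.15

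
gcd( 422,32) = 2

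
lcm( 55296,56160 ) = 3594240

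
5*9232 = 46160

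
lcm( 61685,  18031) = 1172015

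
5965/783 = 5965/783 = 7.62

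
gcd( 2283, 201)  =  3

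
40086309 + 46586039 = 86672348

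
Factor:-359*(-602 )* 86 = 18586148=2^2*7^1*43^2*359^1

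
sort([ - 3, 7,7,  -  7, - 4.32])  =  [ - 7, - 4.32, - 3, 7, 7 ] 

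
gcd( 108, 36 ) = 36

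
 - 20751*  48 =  - 996048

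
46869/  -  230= -204 + 51/230 = - 203.78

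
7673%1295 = 1198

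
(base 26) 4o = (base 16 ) 80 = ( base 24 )58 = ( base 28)4G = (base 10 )128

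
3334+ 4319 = 7653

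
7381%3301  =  779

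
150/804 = 25/134 =0.19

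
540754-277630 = 263124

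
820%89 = 19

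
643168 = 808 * 796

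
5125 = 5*1025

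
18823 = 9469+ 9354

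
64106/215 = 64106/215 =298.17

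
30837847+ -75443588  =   -44605741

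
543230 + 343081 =886311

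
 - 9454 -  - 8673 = - 781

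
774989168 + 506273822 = 1281262990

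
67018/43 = 1558 +24/43 = 1558.56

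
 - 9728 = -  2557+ - 7171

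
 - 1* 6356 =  - 6356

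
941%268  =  137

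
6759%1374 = 1263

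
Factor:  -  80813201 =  - 7^3 * 235607^1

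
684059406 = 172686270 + 511373136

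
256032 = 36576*7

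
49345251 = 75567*653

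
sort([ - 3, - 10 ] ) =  [ - 10,  -  3 ] 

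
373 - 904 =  - 531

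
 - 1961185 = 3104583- 5065768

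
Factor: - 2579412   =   - 2^2*3^1*11^1* 19541^1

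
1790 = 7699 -5909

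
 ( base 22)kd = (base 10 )453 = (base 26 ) hb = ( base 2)111000101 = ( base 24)il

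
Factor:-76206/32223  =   - 2^1*13^1*23^( - 1 )*467^( - 1 )*977^1 = -25402/10741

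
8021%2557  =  350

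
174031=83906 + 90125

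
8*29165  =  233320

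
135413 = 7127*19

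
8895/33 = 269 + 6/11=269.55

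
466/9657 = 466/9657 = 0.05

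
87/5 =17 + 2/5 = 17.40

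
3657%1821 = 15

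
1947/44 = 44+1/4= 44.25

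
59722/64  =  29861/32= 933.16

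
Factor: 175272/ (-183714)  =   - 436/457  =  -2^2*109^1*457^(-1)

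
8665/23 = 376+17/23  =  376.74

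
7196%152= 52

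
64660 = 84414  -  19754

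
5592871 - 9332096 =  - 3739225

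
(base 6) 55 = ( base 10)35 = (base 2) 100011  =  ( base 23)1C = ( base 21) 1e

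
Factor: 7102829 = 7102829^1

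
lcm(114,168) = 3192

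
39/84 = 13/28 = 0.46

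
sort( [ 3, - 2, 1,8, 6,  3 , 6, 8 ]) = [ - 2, 1, 3, 3,6,  6, 8, 8 ] 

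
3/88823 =3/88823=0.00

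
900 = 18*50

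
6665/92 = 6665/92= 72.45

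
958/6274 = 479/3137=0.15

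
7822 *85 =664870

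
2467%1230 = 7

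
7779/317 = 7779/317= 24.54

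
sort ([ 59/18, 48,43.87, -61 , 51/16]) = [ - 61 , 51/16,59/18,43.87, 48]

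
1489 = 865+624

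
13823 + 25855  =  39678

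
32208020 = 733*43940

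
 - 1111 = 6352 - 7463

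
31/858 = 31/858=0.04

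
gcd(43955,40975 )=745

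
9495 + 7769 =17264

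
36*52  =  1872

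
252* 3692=930384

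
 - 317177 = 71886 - 389063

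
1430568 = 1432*999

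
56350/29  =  1943+3/29 = 1943.10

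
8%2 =0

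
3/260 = 3/260 = 0.01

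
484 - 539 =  - 55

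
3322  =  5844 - 2522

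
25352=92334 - 66982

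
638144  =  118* 5408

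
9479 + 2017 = 11496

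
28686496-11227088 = 17459408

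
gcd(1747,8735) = 1747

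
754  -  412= 342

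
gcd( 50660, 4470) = 1490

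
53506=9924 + 43582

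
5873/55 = 5873/55 =106.78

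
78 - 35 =43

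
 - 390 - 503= - 893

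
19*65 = 1235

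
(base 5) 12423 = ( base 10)988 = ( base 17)372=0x3dc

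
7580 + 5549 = 13129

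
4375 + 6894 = 11269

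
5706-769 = 4937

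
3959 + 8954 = 12913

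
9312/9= 1034+2/3 = 1034.67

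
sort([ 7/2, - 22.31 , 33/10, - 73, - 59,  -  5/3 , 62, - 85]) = [  -  85,  -  73, - 59, - 22.31, - 5/3,33/10 , 7/2,  62]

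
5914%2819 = 276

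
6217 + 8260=14477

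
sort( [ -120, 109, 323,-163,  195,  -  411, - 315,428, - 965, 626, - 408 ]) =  [-965, - 411,-408,-315, - 163, -120,109, 195,323, 428, 626 ] 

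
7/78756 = 7/78756 = 0.00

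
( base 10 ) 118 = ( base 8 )166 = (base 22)58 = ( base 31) 3p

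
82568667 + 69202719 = 151771386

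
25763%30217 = 25763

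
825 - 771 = 54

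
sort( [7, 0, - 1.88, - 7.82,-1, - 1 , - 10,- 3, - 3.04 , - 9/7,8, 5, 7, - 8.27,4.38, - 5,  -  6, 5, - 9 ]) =[ - 10, - 9,  -  8.27, - 7.82,-6, - 5, - 3.04 , - 3,-1.88, - 9/7, - 1, - 1, 0,4.38,  5,5, 7, 7,8 ]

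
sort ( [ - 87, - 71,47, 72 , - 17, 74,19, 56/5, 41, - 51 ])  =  [ - 87,  -  71, - 51, - 17 , 56/5,19,41, 47, 72, 74] 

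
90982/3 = 30327 + 1/3 = 30327.33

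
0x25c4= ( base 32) 9E4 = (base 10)9668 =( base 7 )40121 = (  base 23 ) i68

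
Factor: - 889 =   -  7^1*127^1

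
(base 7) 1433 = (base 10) 563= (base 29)jc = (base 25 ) md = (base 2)1000110011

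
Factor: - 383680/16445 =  - 6976/299  =  -2^6 *13^( - 1 )*23^(  -  1)*109^1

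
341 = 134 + 207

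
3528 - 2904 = 624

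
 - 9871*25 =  - 246775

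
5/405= 1/81 = 0.01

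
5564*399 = 2220036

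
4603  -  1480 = 3123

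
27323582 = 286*95537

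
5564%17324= 5564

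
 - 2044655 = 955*(-2141)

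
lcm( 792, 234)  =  10296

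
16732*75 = 1254900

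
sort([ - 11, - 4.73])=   [ - 11,  -  4.73]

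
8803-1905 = 6898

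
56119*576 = 32324544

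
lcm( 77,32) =2464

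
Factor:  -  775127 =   -  61^1 * 97^1*131^1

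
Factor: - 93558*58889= -2^1*3^1*31^1*503^1 * 58889^1 = - 5509537062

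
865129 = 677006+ 188123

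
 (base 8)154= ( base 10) 108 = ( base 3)11000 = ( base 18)60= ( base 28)3O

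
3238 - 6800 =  - 3562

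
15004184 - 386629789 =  -371625605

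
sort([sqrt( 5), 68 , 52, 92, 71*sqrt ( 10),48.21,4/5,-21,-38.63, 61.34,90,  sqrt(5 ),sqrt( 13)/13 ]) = [ - 38.63 , -21,  sqrt(13)/13,4/5,sqrt( 5 ),sqrt(5 ),48.21,52, 61.34, 68, 90,92, 71*sqrt(10) ]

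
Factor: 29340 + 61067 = 90407^1 =90407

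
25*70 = 1750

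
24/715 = 24/715 = 0.03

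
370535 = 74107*5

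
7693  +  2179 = 9872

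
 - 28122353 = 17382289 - 45504642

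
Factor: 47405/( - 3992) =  -95/8 =- 2^( - 3 )*5^1*19^1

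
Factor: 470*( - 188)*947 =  -2^3*5^1*47^2*947^1 = - 83676920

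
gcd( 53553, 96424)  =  1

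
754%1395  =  754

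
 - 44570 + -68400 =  - 112970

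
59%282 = 59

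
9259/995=9259/995 = 9.31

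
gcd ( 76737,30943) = 1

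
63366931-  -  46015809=109382740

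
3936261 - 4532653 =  - 596392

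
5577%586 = 303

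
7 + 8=15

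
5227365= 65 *80421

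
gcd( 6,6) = 6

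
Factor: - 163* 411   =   - 66993=- 3^1 * 137^1 * 163^1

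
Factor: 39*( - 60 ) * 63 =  - 147420=   - 2^2 * 3^4*5^1*7^1 * 13^1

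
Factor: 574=2^1 * 7^1*41^1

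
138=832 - 694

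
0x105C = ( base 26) 652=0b1000001011100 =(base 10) 4188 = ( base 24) 76c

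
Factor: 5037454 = 2^1*2518727^1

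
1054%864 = 190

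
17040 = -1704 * ( - 10 ) 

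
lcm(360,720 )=720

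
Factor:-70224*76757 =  - 5390183568 = -2^4*3^1*7^1*11^1*19^1*76757^1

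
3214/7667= 3214/7667 = 0.42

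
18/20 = 9/10=0.90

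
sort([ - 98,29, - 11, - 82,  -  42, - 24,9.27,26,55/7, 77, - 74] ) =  [ - 98,  -  82, - 74 , - 42, - 24, - 11, 55/7,9.27,26, 29, 77 ]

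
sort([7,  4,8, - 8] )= [ - 8,4, 7,8]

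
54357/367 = 54357/367  =  148.11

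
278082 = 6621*42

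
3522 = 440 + 3082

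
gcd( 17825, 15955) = 5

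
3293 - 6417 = -3124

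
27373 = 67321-39948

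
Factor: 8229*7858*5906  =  2^2*3^1*13^1*211^1 *2953^1*3929^1 = 381902524692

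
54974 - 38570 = 16404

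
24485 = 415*59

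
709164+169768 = 878932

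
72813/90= 24271/30 = 809.03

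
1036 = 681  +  355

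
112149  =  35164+76985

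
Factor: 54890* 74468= 2^3 *5^1 *11^1*499^1*18617^1=4087548520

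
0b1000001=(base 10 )65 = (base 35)1u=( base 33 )1w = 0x41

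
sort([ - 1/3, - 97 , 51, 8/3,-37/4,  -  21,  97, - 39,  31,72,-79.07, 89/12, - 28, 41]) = [ - 97, - 79.07, - 39,  -  28, - 21, - 37/4,  -  1/3,8/3, 89/12,  31, 41,  51,72,  97]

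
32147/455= 70 + 297/455 = 70.65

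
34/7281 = 34/7281 = 0.00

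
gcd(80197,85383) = 1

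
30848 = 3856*8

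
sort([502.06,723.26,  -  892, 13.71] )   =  [ - 892,13.71, 502.06,723.26 ]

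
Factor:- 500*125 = -2^2 * 5^6 = - 62500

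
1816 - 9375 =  -7559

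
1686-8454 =-6768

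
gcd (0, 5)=5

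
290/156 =145/78 = 1.86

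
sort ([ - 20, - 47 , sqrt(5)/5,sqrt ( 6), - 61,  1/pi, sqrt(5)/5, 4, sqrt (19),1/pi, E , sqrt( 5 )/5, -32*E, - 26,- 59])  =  [-32*E ,-61, - 59, - 47,-26, - 20, 1/pi, 1/pi, sqrt(5 ) /5, sqrt(5)/5, sqrt( 5 ) /5,sqrt(6),E,4, sqrt( 19)]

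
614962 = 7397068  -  6782106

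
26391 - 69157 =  - 42766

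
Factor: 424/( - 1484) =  - 2/7 = - 2^1*7^( - 1) 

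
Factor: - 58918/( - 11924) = 2^( - 1 )*11^( - 1)  *89^1 * 271^( - 1)*331^1 = 29459/5962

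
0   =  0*2873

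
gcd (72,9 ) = 9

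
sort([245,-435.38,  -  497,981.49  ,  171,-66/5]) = [ - 497, - 435.38 , - 66/5 , 171, 245, 981.49]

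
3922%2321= 1601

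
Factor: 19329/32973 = 17/29 = 17^1*29^(  -  1) 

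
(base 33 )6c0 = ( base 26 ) A6E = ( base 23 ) D27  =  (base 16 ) 1b12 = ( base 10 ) 6930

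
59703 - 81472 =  - 21769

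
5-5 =0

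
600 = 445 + 155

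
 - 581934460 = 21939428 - 603873888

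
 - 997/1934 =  - 1+937/1934 = - 0.52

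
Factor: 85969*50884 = 4374446596=2^2*13^1*17^1*389^1*12721^1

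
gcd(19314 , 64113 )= 3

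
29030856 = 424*68469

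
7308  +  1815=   9123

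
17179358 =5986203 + 11193155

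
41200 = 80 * 515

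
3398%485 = 3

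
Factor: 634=2^1*317^1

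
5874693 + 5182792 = 11057485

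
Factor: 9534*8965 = 2^1 * 3^1*5^1 * 7^1*11^1*163^1 * 227^1 = 85472310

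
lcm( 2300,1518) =75900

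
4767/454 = 10+1/2 =10.50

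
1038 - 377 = 661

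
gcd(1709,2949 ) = 1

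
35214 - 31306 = 3908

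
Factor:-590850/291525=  - 2^1*3^1*13^(  -  1 )*23^ ( - 1 )*101^1 = - 606/299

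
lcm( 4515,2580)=18060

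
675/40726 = 675/40726 = 0.02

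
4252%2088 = 76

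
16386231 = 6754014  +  9632217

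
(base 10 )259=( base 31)8b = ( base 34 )7l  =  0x103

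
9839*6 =59034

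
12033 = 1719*7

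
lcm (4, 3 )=12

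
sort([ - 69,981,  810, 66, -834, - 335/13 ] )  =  [ - 834, - 69,-335/13,66, 810,981] 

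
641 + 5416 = 6057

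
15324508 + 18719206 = 34043714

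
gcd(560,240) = 80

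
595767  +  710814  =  1306581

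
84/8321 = 84/8321 = 0.01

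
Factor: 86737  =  7^1*12391^1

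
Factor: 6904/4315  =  2^3*5^ (-1) = 8/5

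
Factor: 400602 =2^1*3^1*179^1 *373^1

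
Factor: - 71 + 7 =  - 2^6 = - 64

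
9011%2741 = 788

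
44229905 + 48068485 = 92298390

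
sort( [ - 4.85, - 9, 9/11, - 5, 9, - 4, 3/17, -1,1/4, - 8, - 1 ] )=[-9, - 8, - 5, - 4.85, - 4, - 1, - 1 , 3/17, 1/4,9/11, 9 ]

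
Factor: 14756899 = 31^1*476029^1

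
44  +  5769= 5813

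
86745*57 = 4944465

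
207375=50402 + 156973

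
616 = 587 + 29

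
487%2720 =487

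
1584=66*24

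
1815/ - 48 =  -38 + 3/16 = - 37.81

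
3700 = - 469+4169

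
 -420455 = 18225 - 438680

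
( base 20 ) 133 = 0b111001111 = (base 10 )463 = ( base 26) HL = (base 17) 1a4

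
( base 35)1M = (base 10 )57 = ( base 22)2D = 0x39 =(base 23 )2B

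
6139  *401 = 2461739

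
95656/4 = 23914 = 23914.00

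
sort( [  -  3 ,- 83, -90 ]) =[ - 90,  -  83, - 3 ]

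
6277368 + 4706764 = 10984132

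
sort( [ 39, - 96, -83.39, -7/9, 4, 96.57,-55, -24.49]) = [-96, - 83.39, - 55,-24.49,-7/9,4,39,96.57 ]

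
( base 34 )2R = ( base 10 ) 95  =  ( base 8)137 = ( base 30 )35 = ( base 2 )1011111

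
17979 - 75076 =-57097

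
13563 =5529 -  - 8034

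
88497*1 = 88497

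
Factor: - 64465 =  - 5^1*12893^1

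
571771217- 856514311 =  - 284743094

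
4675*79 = 369325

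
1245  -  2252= - 1007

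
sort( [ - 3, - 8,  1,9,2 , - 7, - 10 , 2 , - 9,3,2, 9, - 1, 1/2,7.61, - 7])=[ - 10, - 9, - 8, - 7, -7 , - 3 , - 1, 1/2,1,2,2, 2,3, 7.61,9, 9] 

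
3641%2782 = 859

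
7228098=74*97677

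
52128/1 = 52128 =52128.00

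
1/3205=1/3205 = 0.00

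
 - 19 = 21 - 40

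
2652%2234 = 418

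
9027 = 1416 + 7611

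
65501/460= 142  +  181/460= 142.39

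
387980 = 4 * 96995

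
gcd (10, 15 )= 5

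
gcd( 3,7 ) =1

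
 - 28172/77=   -  28172/77 = - 365.87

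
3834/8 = 1917/4 = 479.25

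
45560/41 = 1111 + 9/41 = 1111.22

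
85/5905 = 17/1181 = 0.01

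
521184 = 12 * 43432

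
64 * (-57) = -3648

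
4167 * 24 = 100008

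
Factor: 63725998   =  2^1*7^1*131^1 * 34747^1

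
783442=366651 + 416791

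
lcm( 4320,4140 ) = 99360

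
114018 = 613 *186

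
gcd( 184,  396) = 4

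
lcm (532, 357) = 27132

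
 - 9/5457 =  - 3/1819 = -0.00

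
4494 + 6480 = 10974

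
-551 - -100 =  - 451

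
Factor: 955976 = 2^3*7^1*43^1*397^1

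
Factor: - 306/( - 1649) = 2^1*3^2* 97^( - 1) = 18/97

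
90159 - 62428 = 27731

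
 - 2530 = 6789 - 9319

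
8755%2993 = 2769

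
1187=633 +554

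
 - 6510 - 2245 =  - 8755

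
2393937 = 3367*711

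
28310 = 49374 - 21064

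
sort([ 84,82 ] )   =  [82, 84 ]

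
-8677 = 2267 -10944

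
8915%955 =320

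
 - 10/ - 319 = 10/319 = 0.03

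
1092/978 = 1 + 19/163 = 1.12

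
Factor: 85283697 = 3^1*31^1*67^1 * 13687^1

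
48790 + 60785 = 109575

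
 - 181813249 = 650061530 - 831874779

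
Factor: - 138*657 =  - 2^1*3^3*23^1*73^1 = - 90666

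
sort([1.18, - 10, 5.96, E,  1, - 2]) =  [  -  10,  -  2, 1,1.18, E, 5.96] 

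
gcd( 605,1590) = 5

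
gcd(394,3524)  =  2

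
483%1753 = 483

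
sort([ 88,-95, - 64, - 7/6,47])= [ - 95,  -  64, - 7/6,  47,88]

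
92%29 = 5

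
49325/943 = 52 + 289/943 = 52.31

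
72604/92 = 789  +  4/23=789.17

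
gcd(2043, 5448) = 681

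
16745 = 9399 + 7346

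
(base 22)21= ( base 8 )55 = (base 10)45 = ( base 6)113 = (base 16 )2D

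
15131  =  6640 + 8491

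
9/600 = 3/200 =0.01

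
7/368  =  7/368  =  0.02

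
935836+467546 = 1403382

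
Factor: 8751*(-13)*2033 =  - 231280179 =-3^1*13^1*19^1*107^1 * 2917^1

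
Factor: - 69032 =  - 2^3 * 8629^1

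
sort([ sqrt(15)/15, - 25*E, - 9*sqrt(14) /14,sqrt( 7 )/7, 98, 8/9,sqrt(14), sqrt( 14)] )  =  [ - 25*E, - 9*sqrt( 14)/14, sqrt(15 )/15, sqrt( 7)/7, 8/9,sqrt(14),sqrt ( 14),98 ] 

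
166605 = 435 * 383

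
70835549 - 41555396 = 29280153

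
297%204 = 93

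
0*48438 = 0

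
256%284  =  256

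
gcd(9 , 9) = 9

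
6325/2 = 6325/2 = 3162.50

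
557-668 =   -  111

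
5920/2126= 2 + 834/1063 =2.78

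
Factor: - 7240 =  - 2^3*5^1*181^1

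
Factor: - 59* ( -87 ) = 3^1*29^1 * 59^1 = 5133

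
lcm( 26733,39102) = 2619834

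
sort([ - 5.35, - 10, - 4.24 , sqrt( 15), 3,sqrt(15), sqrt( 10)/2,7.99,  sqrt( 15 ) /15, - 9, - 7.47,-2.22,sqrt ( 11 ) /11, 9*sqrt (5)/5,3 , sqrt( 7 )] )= [ - 10, - 9, - 7.47, - 5.35, - 4.24, - 2.22  ,  sqrt ( 15) /15,sqrt( 11 ) /11, sqrt( 10)/2,sqrt( 7),3,3,sqrt( 15),sqrt(15),9*sqrt(5)/5,7.99 ]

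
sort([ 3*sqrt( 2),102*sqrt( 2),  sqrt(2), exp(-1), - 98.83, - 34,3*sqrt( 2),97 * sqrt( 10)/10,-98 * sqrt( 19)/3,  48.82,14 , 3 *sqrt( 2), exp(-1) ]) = [ - 98*sqrt( 19 )/3, - 98.83, - 34,exp(-1),exp(  -  1),sqrt(2),3*sqrt( 2),3*sqrt(2),3 * sqrt( 2) , 14,97*sqrt( 10)/10 , 48.82, 102*sqrt( 2) ] 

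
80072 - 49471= 30601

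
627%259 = 109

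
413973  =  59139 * 7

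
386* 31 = 11966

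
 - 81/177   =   - 1 + 32/59= - 0.46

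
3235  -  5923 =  -2688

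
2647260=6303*420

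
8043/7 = 1149 = 1149.00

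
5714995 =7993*715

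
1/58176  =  1/58176 = 0.00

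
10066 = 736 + 9330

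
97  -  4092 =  - 3995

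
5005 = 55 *91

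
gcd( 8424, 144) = 72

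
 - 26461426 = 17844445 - 44305871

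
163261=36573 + 126688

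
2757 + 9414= 12171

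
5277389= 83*63583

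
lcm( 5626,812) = 78764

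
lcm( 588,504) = 3528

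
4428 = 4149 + 279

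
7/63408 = 7/63408 = 0.00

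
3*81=243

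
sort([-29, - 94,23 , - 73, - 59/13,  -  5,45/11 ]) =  [ - 94, - 73, - 29, - 5,  -  59/13, 45/11,  23]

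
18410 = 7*2630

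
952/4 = 238 = 238.00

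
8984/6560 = 1123/820 = 1.37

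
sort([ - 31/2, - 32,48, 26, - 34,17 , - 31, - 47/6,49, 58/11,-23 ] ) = [-34, -32, - 31, - 23, - 31/2, - 47/6, 58/11, 17, 26, 48,49] 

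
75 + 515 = 590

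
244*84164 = 20536016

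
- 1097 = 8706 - 9803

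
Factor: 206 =2^1*103^1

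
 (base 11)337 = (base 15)1BD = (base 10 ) 403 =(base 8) 623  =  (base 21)j4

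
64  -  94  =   - 30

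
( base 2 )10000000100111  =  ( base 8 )20047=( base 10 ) 8231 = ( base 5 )230411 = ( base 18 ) 1775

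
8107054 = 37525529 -29418475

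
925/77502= 925/77502 = 0.01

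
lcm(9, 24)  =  72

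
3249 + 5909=9158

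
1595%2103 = 1595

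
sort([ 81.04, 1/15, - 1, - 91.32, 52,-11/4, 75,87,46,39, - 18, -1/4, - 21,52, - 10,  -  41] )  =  [ - 91.32,-41, - 21, - 18, - 10, - 11/4, - 1,-1/4,1/15,39,46,52, 52, 75,81.04,87] 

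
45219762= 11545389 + 33674373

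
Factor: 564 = 2^2*3^1* 47^1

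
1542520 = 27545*56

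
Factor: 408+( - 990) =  -582 =- 2^1*3^1* 97^1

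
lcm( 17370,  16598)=746910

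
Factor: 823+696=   7^2 * 31^1 = 1519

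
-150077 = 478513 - 628590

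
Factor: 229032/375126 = 2^2*3^1*103^(-1 ) * 607^( - 1) * 3181^1= 38172/62521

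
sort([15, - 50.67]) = [ - 50.67,15]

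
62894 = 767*82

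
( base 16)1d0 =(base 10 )464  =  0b111010000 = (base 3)122012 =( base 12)328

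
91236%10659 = 5964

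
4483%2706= 1777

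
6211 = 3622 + 2589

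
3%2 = 1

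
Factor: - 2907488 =-2^5*43^1 *2113^1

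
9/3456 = 1/384  =  0.00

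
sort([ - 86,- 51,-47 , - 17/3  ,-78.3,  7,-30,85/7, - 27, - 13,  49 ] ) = [-86, - 78.3, - 51, - 47, - 30,- 27,  -  13, - 17/3, 7,85/7,  49 ] 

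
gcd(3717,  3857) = 7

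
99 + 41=140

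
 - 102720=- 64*1605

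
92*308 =28336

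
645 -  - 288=933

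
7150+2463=9613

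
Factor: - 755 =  -5^1*151^1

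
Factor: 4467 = 3^1 * 1489^1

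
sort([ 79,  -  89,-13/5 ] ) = [-89, - 13/5,  79] 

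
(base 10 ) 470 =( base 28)gm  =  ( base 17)1ab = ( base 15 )215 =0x1D6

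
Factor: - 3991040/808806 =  - 1995520/404403 = - 2^8*3^ ( - 1 )*5^1*163^( -1)*827^( - 1 )*1559^1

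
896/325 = 896/325=2.76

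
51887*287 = 14891569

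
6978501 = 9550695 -2572194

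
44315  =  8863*5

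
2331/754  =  2331/754= 3.09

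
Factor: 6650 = 2^1*5^2 * 7^1*19^1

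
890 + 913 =1803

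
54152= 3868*14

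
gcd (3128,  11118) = 34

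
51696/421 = 122 + 334/421=122.79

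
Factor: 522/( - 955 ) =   -  2^1*3^2 * 5^(- 1 )*29^1*191^ (-1 )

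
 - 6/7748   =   - 1 + 3871/3874 = -0.00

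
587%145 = 7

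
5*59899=299495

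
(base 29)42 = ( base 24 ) 4M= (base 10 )118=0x76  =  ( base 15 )7D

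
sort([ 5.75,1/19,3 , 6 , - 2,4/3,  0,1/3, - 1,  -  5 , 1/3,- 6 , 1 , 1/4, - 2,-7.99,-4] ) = [ - 7.99, - 6, - 5, -4, - 2,-2, - 1, 0, 1/19, 1/4 , 1/3,1/3 , 1,  4/3 , 3,5.75,  6]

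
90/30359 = 90/30359 = 0.00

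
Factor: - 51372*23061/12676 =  - 296172423/3169 = -  3^3*1427^1*3169^( -1 )*7687^1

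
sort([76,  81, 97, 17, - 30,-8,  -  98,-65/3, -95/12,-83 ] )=[ - 98, - 83,-30, - 65/3, - 8, - 95/12,17,76,81,97]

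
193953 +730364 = 924317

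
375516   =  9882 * 38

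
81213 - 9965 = 71248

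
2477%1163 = 151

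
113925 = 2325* 49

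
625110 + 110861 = 735971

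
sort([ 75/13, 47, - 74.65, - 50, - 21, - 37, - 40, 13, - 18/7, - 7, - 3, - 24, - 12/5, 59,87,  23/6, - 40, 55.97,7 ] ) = [ - 74.65, - 50, - 40, - 40,-37,- 24, - 21, - 7, -3, - 18/7, - 12/5,23/6,75/13,7,13,47,55.97,59,87]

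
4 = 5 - 1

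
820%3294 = 820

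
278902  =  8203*34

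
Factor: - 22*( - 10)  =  2^2 * 5^1*11^1 = 220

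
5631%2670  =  291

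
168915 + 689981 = 858896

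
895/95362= 895/95362  =  0.01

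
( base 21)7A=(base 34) 4l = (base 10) 157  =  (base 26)61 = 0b10011101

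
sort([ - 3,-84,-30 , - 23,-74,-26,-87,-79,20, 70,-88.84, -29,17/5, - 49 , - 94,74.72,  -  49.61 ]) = [  -  94,-88.84,-87, - 84, - 79 , - 74,-49.61, - 49, - 30, - 29, - 26, - 23, - 3, 17/5, 20, 70,  74.72]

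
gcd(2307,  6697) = 1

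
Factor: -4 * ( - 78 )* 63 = 2^3*3^3*7^1 * 13^1  =  19656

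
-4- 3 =-7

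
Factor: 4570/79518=5/87 =3^( - 1 )*5^1*29^(-1)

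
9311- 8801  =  510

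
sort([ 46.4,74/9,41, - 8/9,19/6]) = [  -  8/9 , 19/6, 74/9, 41,46.4]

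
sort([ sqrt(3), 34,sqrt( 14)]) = [ sqrt(  3),sqrt(14), 34]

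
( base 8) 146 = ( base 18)5c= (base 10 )102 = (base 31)39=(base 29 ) 3f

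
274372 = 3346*82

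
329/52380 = 329/52380 = 0.01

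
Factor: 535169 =535169^1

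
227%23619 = 227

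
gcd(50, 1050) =50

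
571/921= 571/921 = 0.62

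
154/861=22/123   =  0.18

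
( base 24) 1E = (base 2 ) 100110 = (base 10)38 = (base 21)1H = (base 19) 20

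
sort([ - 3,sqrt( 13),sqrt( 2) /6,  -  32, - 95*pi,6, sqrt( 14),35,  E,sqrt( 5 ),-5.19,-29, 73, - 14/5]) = [- 95 *pi,-32, - 29, - 5.19, - 3,-14/5,sqrt( 2)/6,sqrt( 5),E, sqrt( 13),sqrt(14 ),6, 35,73] 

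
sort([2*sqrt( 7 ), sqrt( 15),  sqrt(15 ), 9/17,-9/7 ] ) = [  -  9/7,  9/17, sqrt( 15 ), sqrt( 15 ), 2*sqrt( 7) ] 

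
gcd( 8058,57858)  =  6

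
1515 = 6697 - 5182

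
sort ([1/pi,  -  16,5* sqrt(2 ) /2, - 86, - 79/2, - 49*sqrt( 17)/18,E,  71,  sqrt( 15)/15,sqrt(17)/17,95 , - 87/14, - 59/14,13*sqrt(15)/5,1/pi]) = [  -  86, - 79/2, - 16, - 49*sqrt( 17)/18, - 87/14,-59/14,sqrt( 17) /17,sqrt( 15)/15,1/pi, 1/pi  ,  E,5*sqrt(2)/2,13*sqrt(15)/5,71,95]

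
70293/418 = 70293/418 = 168.17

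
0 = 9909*0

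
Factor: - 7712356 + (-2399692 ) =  - 2^4 * 613^1*1031^1= - 10112048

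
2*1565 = 3130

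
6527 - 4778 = 1749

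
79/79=1= 1.00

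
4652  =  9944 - 5292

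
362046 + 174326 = 536372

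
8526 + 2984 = 11510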